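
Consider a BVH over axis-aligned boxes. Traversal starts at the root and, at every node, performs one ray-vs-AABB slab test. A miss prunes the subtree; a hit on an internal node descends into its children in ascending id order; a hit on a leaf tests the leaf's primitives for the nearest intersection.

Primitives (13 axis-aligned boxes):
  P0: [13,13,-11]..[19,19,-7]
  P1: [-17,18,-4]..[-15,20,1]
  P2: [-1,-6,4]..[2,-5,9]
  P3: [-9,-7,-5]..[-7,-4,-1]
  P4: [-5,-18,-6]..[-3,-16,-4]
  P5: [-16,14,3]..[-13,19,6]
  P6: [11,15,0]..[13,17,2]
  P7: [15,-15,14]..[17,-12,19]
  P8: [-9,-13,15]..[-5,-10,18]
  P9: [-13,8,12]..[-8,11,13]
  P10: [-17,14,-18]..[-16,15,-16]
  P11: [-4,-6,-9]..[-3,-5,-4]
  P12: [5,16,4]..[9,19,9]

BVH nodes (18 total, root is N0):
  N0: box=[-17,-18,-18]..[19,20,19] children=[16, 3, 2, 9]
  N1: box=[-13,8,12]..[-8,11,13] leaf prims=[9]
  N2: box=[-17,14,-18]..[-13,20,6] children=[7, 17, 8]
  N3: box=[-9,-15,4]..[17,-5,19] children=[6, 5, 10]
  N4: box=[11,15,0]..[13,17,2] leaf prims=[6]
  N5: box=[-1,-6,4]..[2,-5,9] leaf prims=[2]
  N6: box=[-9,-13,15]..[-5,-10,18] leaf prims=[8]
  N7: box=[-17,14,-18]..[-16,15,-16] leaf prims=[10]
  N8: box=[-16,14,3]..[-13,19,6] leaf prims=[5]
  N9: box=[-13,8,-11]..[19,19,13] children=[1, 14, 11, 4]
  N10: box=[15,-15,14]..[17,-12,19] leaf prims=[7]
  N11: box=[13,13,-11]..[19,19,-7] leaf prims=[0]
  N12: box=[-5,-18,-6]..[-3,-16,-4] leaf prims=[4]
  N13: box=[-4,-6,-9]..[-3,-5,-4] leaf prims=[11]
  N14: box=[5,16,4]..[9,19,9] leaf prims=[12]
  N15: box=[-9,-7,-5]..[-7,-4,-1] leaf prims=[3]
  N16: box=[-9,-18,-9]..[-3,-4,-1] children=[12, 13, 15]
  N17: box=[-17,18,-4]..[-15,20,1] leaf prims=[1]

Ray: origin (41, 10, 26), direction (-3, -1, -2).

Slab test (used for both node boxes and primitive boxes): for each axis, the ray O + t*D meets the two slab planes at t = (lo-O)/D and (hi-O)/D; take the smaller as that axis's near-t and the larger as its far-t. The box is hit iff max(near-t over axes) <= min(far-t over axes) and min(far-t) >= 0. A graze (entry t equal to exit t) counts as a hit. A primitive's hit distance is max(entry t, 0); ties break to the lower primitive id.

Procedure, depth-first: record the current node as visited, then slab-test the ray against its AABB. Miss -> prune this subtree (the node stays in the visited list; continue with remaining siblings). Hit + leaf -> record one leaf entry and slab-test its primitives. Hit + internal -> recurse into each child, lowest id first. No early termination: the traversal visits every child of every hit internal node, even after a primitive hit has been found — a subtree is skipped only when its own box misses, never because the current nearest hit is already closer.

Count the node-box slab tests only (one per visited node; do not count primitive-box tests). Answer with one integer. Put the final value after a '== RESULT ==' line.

Walk:
N0 x:[22/3,58/3] y:[-10,28] z:[7/2,22] -> hit [22/3,58/3], descend [2, 3, 9, 16]
  N2 x:[18,58/3] y:[-10,-4] z:[10,22] -> miss, prune
  N3 x:[8,50/3] y:[15,25] z:[7/2,11] -> miss, prune
  N9 x:[22/3,18] y:[-9,2] z:[13/2,37/2] -> miss, prune
  N16 x:[44/3,50/3] y:[14,28] z:[27/2,35/2] -> hit [44/3,50/3], descend [12, 13, 15]
    N12 x:[44/3,46/3] y:[26,28] z:[15,16] -> miss, prune
    N13 x:[44/3,15] y:[15,16] z:[15,35/2] -> hit [15,15] leaf, test {P11@t=15}
    N15 x:[16,50/3] y:[14,17] z:[27/2,31/2] -> miss, prune

order=[0, 2, 3, 9, 16, 12, 13, 15]  |boxes|=8  |leaves|=1  hit=P11

== RESULT ==
8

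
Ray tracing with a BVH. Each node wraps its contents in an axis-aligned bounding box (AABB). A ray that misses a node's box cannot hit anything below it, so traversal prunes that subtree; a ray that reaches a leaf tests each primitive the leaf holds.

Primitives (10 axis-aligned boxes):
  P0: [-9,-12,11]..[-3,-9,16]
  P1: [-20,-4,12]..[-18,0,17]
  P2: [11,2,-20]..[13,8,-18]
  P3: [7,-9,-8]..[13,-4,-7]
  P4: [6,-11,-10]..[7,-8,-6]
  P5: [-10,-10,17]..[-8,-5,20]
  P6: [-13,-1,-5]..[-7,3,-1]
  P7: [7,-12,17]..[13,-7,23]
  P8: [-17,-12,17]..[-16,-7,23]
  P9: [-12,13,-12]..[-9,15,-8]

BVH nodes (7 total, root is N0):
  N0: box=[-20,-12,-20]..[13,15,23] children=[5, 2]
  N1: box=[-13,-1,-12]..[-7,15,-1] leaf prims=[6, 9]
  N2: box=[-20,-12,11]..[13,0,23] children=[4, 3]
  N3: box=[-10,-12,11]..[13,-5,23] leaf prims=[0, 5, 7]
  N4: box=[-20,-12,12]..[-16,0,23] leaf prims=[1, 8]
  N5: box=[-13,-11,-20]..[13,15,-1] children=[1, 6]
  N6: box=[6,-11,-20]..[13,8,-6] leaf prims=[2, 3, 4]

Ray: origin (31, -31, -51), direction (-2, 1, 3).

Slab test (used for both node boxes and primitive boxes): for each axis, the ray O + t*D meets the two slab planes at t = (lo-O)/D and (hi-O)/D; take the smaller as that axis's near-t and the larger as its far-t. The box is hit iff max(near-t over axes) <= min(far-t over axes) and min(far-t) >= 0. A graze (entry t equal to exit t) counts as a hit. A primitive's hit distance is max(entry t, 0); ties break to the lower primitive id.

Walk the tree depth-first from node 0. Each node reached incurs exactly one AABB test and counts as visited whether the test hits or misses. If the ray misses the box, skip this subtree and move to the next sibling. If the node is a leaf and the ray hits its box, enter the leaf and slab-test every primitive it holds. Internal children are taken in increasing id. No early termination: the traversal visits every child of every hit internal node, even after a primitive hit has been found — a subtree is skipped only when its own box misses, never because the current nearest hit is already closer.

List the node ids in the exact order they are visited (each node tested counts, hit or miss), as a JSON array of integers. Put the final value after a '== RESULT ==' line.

Traverse from the root:
N0 x:[9,51/2] y:[19,46] z:[31/3,74/3] -> hit [19,74/3], descend [2, 5]
  N2 x:[9,51/2] y:[19,31] z:[62/3,74/3] -> hit [62/3,74/3], descend [3, 4]
    N3 x:[9,41/2] y:[19,26] z:[62/3,74/3] -> miss, prune
    N4 x:[47/2,51/2] y:[19,31] z:[21,74/3] -> hit [47/2,74/3] leaf, test {P1(miss), P8@t=47/2}
  N5 x:[9,22] y:[20,46] z:[31/3,50/3] -> miss, prune

Visited [0, 2, 3, 4, 5]. Tests: 5 box, 1 leaf. Nearest: P8.

== RESULT ==
[0, 2, 3, 4, 5]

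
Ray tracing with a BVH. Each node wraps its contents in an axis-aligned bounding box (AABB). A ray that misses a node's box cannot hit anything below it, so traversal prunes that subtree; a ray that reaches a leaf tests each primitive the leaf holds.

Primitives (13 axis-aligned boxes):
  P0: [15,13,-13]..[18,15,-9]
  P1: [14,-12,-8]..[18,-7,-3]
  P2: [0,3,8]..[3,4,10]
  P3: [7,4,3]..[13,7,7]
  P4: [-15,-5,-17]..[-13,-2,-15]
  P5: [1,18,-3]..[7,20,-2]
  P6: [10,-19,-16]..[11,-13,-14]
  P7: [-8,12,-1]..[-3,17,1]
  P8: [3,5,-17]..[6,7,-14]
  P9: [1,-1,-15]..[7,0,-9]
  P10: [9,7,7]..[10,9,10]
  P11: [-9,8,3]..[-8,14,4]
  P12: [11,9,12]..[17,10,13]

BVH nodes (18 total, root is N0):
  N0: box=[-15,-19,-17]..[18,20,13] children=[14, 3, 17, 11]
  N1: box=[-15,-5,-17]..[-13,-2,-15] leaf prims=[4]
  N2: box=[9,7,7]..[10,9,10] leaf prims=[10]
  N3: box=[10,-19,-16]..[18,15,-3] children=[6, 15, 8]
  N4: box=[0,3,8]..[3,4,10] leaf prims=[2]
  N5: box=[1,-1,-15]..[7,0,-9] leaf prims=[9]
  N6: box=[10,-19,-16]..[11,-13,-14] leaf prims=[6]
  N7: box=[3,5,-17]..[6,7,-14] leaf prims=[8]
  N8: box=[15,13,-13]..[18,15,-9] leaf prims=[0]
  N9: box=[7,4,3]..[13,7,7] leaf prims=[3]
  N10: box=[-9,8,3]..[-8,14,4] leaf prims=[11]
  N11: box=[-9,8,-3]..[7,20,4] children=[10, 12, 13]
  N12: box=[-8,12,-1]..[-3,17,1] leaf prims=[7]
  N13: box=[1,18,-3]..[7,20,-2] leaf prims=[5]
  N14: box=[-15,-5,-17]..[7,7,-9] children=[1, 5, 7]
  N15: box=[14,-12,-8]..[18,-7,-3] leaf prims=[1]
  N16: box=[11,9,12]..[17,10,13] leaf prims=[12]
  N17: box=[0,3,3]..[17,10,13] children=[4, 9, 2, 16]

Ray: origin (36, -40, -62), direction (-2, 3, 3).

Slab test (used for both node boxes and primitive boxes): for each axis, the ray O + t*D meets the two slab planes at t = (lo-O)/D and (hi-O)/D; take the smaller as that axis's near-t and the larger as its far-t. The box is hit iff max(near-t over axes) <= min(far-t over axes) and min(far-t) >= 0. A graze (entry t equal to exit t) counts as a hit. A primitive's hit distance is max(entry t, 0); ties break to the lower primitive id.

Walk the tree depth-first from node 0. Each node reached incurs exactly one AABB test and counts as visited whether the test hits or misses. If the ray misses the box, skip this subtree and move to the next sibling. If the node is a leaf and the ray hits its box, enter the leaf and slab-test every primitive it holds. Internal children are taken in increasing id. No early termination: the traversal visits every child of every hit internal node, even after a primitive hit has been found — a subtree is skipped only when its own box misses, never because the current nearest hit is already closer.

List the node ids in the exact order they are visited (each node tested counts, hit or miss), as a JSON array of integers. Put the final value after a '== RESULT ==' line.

Walk:
N0 x:[9,51/2] y:[7,20] z:[15,25] -> hit [15,20], descend [3, 11, 14, 17]
  N3 x:[9,13] y:[7,55/3] z:[46/3,59/3] -> miss, prune
  N11 x:[29/2,45/2] y:[16,20] z:[59/3,22] -> hit [59/3,20], descend [10, 12, 13]
    N10 x:[22,45/2] y:[16,18] z:[65/3,22] -> miss, prune
    N12 x:[39/2,22] y:[52/3,19] z:[61/3,21] -> miss, prune
    N13 x:[29/2,35/2] y:[58/3,20] z:[59/3,20] -> miss, prune
  N14 x:[29/2,51/2] y:[35/3,47/3] z:[15,53/3] -> hit [15,47/3], descend [1, 5, 7]
    N1 x:[49/2,51/2] y:[35/3,38/3] z:[15,47/3] -> miss, prune
    N5 x:[29/2,35/2] y:[13,40/3] z:[47/3,53/3] -> miss, prune
    N7 x:[15,33/2] y:[15,47/3] z:[15,16] -> hit [15,47/3] leaf, test {P8@t=15}
  N17 x:[19/2,18] y:[43/3,50/3] z:[65/3,25] -> miss, prune

Summary -> nodes [0, 3, 11, 10, 12, 13, 14, 1, 5, 7, 17]; box-tests=11; leaf-entries=1; first=P8

== RESULT ==
[0, 3, 11, 10, 12, 13, 14, 1, 5, 7, 17]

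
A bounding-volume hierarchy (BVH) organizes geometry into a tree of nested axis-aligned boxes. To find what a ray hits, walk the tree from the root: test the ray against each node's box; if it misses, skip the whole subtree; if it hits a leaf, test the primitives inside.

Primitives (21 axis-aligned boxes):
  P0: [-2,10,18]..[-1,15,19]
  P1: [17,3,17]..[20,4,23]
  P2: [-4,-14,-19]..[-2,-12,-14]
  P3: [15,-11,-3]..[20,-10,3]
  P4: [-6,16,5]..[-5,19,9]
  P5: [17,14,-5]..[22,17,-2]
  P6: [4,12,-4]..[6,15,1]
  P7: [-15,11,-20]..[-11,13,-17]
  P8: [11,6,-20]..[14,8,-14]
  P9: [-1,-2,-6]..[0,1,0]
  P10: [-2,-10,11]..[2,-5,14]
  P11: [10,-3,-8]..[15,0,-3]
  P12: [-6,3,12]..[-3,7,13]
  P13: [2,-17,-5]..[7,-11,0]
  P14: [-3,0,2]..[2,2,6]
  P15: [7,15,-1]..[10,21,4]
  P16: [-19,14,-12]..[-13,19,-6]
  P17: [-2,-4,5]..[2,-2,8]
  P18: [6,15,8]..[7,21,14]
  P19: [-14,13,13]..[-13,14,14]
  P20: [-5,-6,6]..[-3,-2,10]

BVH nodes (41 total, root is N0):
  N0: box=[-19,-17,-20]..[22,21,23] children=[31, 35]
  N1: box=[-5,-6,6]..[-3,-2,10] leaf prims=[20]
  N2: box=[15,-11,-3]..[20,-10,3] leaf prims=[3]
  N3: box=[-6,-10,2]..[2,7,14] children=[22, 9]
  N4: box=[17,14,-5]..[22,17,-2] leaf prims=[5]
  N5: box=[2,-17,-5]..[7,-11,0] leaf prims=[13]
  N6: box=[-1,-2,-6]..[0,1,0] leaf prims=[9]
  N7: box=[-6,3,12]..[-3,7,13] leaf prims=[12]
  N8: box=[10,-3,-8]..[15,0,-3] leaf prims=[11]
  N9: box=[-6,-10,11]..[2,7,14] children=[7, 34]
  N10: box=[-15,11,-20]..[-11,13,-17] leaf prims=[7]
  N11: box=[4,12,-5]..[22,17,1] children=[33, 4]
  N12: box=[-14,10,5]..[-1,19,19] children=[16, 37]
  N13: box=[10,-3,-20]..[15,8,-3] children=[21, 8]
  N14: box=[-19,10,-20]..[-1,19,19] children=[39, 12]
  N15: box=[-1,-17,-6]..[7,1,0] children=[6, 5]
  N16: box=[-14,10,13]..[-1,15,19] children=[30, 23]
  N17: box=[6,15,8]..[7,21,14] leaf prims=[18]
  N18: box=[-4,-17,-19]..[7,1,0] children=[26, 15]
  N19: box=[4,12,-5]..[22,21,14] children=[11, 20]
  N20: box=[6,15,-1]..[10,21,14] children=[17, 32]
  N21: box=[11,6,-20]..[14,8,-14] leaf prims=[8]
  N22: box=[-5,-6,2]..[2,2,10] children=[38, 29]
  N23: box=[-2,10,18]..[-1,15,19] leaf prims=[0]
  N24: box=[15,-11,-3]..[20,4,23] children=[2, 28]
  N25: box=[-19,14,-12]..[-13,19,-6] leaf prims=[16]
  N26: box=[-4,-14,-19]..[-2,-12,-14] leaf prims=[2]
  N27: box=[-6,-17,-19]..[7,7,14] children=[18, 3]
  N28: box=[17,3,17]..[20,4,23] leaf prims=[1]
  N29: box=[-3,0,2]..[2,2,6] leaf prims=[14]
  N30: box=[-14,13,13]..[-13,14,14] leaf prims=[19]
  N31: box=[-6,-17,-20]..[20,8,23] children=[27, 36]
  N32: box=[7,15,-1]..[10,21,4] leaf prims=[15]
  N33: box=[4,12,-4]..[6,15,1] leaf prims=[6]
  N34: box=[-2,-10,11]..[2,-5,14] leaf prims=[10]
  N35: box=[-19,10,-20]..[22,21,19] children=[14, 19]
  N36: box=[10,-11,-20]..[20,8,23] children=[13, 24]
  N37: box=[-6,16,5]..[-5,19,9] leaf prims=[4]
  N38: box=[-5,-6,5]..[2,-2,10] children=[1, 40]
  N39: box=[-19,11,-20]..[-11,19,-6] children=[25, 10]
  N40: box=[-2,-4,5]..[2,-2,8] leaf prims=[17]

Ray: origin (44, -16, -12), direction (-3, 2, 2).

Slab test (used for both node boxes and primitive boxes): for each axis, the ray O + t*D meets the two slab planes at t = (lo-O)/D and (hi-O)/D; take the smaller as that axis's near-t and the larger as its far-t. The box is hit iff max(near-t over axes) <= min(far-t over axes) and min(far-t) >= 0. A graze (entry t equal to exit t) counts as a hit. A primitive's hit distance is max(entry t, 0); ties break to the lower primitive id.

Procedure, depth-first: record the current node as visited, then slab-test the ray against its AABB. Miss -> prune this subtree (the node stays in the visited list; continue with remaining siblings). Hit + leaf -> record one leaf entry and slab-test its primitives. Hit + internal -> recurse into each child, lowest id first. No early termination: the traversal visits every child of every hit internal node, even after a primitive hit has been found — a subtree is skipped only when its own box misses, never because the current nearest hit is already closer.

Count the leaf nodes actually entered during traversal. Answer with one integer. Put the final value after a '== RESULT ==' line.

Trace the traversal:
N0 x:[22/3,21] y:[-1/2,37/2] z:[-4,35/2] -> hit [22/3,35/2], descend [31, 35]
  N31 x:[8,50/3] y:[-1/2,12] z:[-4,35/2] -> hit [8,12], descend [27, 36]
    N27 x:[37/3,50/3] y:[-1/2,23/2] z:[-7/2,13] -> miss, prune
    N36 x:[8,34/3] y:[5/2,12] z:[-4,35/2] -> hit [8,34/3], descend [13, 24]
      N13 x:[29/3,34/3] y:[13/2,12] z:[-4,9/2] -> miss, prune
      N24 x:[8,29/3] y:[5/2,10] z:[9/2,35/2] -> hit [8,29/3], descend [2, 28]
        N2 x:[8,29/3] y:[5/2,3] z:[9/2,15/2] -> miss, prune
        N28 x:[8,9] y:[19/2,10] z:[29/2,35/2] -> miss, prune
  N35 x:[22/3,21] y:[13,37/2] z:[-4,31/2] -> hit [13,31/2], descend [14, 19]
    N14 x:[15,21] y:[13,35/2] z:[-4,31/2] -> hit [15,31/2], descend [12, 39]
      N12 x:[15,58/3] y:[13,35/2] z:[17/2,31/2] -> hit [15,31/2], descend [16, 37]
        N16 x:[15,58/3] y:[13,31/2] z:[25/2,31/2] -> hit [15,31/2], descend [23, 30]
          N23 x:[15,46/3] y:[13,31/2] z:[15,31/2] -> hit [15,46/3] leaf, test {P0@t=15}
          N30 x:[19,58/3] y:[29/2,15] z:[25/2,13] -> miss, prune
        N37 x:[49/3,50/3] y:[16,35/2] z:[17/2,21/2] -> miss, prune
      N39 x:[55/3,21] y:[27/2,35/2] z:[-4,3] -> miss, prune
    N19 x:[22/3,40/3] y:[14,37/2] z:[7/2,13] -> miss, prune

17 AABB tests over nodes [0, 31, 27, 36, 13, 24, 2, 28, 35, 14, 12, 16, 23, 30, 37, 39, 19]; 1 leaf entered; closest P0.

== RESULT ==
1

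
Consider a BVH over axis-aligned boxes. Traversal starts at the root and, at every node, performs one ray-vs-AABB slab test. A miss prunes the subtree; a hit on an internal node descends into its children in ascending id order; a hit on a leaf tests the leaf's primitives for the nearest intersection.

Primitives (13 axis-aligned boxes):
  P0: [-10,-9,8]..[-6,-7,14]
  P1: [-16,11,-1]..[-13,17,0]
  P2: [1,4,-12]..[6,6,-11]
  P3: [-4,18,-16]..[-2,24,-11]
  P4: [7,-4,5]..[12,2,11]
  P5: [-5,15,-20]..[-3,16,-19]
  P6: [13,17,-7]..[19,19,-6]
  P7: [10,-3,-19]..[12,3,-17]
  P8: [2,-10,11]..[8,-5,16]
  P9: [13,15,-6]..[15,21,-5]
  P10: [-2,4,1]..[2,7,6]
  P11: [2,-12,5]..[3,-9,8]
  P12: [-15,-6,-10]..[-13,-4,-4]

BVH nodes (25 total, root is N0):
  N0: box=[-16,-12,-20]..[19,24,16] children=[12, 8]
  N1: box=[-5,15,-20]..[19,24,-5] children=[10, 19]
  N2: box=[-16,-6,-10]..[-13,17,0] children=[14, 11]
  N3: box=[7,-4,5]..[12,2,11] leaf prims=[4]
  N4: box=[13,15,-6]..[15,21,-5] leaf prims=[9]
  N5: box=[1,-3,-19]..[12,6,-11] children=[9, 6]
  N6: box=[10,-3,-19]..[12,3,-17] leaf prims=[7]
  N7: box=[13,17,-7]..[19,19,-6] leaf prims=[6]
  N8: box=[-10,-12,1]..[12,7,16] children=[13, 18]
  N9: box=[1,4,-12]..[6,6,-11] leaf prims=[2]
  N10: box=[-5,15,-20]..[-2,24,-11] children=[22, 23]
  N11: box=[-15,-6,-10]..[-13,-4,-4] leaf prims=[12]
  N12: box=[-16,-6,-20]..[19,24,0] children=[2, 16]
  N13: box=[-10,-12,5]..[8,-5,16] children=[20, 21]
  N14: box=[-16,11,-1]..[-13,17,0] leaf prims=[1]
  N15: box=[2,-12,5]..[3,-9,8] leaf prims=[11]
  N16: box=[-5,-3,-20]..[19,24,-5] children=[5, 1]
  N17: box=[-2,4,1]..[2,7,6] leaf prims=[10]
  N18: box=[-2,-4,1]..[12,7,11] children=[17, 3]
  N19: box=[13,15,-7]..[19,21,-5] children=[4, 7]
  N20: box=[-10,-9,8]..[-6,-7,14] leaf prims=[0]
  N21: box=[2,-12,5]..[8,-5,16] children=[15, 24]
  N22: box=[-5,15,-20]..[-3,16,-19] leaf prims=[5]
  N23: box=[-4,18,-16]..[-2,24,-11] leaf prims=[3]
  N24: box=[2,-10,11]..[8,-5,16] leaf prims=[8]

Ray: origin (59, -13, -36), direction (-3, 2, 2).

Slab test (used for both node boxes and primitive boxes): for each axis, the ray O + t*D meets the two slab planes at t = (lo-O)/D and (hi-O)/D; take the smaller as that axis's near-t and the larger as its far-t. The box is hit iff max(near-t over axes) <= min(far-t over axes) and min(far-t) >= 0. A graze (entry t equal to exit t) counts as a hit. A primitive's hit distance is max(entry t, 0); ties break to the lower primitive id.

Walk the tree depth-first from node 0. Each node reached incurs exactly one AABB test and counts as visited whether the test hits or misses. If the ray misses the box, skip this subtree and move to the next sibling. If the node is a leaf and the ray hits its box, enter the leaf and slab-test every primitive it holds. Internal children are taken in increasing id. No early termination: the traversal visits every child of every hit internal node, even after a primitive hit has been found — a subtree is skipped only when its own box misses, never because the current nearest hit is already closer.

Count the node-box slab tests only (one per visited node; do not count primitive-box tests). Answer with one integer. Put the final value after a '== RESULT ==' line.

Traverse from the root:
N0 x:[40/3,25] y:[1/2,37/2] z:[8,26] -> hit [40/3,37/2], descend [8, 12]
  N8 x:[47/3,23] y:[1/2,10] z:[37/2,26] -> miss, prune
  N12 x:[40/3,25] y:[7/2,37/2] z:[8,18] -> hit [40/3,18], descend [2, 16]
    N2 x:[24,25] y:[7/2,15] z:[13,18] -> miss, prune
    N16 x:[40/3,64/3] y:[5,37/2] z:[8,31/2] -> hit [40/3,31/2], descend [1, 5]
      N1 x:[40/3,64/3] y:[14,37/2] z:[8,31/2] -> hit [14,31/2], descend [10, 19]
        N10 x:[61/3,64/3] y:[14,37/2] z:[8,25/2] -> miss, prune
        N19 x:[40/3,46/3] y:[14,17] z:[29/2,31/2] -> hit [29/2,46/3], descend [4, 7]
          N4 x:[44/3,46/3] y:[14,17] z:[15,31/2] -> hit [15,46/3] leaf, test {P9@t=15}
          N7 x:[40/3,46/3] y:[15,16] z:[29/2,15] -> hit [15,15] leaf, test {P6@t=15}
      N5 x:[47/3,58/3] y:[5,19/2] z:[17/2,25/2] -> miss, prune

Summary -> nodes [0, 8, 12, 2, 16, 1, 10, 19, 4, 7, 5]; box-tests=11; leaf-entries=2; first=P6

== RESULT ==
11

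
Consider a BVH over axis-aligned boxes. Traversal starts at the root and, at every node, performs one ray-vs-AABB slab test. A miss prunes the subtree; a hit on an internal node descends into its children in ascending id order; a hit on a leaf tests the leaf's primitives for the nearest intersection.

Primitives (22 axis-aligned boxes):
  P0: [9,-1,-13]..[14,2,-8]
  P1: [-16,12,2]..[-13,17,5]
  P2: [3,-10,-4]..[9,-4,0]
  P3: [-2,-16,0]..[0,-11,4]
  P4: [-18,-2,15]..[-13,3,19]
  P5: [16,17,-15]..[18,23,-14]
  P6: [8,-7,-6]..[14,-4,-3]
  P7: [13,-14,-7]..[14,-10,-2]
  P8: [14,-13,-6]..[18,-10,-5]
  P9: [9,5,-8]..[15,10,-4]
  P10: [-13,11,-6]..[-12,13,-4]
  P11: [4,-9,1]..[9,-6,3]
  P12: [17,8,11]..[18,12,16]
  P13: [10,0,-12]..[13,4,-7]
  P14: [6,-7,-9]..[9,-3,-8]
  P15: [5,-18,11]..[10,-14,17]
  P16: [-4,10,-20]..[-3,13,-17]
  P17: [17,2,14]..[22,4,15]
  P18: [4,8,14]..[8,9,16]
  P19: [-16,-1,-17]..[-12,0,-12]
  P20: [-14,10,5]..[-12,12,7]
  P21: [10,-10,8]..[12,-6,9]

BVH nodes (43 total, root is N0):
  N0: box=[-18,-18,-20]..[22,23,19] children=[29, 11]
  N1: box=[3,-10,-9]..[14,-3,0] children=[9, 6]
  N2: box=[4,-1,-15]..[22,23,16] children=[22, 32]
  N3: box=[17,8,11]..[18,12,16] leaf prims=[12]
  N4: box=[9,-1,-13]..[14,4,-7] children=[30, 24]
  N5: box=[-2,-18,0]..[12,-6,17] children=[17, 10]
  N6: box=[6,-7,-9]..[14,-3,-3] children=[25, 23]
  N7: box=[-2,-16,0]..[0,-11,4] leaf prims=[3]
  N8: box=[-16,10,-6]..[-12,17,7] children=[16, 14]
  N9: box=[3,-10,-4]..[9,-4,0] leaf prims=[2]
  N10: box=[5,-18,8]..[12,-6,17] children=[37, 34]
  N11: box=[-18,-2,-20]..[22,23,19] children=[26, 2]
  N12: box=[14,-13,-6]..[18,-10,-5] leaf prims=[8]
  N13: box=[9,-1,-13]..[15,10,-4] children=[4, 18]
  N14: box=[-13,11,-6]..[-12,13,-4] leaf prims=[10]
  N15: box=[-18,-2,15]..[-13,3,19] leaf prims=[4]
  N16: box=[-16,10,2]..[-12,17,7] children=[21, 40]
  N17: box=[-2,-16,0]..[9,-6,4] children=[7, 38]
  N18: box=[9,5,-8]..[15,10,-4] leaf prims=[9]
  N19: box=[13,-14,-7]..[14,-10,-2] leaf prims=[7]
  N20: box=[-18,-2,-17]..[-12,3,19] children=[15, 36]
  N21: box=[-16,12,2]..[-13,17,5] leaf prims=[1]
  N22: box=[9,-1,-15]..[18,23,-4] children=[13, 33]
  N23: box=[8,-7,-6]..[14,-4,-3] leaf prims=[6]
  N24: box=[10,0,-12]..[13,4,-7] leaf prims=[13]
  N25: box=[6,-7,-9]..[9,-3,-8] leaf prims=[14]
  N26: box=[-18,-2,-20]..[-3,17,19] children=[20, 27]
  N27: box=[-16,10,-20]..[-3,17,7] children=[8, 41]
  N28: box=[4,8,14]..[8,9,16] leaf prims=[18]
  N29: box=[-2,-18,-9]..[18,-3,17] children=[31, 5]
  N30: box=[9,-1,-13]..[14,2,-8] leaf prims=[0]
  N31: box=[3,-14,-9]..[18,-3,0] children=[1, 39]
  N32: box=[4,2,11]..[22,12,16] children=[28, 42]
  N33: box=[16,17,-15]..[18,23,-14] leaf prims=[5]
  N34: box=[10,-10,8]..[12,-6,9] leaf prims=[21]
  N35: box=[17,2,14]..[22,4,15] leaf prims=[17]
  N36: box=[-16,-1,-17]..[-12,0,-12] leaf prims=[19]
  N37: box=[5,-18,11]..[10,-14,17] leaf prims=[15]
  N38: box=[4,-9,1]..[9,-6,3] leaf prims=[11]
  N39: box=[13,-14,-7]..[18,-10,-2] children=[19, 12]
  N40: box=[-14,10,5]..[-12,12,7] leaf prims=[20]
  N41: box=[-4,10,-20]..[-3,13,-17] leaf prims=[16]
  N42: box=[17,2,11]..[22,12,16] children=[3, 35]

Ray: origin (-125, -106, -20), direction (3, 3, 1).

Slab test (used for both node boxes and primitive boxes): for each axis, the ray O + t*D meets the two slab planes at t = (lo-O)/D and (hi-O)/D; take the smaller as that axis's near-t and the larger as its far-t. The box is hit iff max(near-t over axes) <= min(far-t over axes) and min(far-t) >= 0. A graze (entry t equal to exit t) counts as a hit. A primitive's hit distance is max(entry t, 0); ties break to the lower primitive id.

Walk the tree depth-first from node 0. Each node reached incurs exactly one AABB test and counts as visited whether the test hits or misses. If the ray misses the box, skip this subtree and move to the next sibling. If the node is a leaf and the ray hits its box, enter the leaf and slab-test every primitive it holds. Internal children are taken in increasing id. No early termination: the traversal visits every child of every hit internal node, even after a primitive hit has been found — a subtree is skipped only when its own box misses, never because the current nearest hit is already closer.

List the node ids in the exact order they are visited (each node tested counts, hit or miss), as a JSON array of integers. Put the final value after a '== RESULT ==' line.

Trace the traversal:
N0 x:[107/3,49] y:[88/3,43] z:[0,39] -> hit [107/3,39], descend [11, 29]
  N11 x:[107/3,49] y:[104/3,43] z:[0,39] -> hit [107/3,39], descend [2, 26]
    N2 x:[43,49] y:[35,43] z:[5,36] -> miss, prune
    N26 x:[107/3,122/3] y:[104/3,41] z:[0,39] -> hit [107/3,39], descend [20, 27]
      N20 x:[107/3,113/3] y:[104/3,109/3] z:[3,39] -> hit [107/3,109/3], descend [15, 36]
        N15 x:[107/3,112/3] y:[104/3,109/3] z:[35,39] -> hit [107/3,109/3] leaf, test {P4@t=107/3}
        N36 x:[109/3,113/3] y:[35,106/3] z:[3,8] -> miss, prune
      N27 x:[109/3,122/3] y:[116/3,41] z:[0,27] -> miss, prune
  N29 x:[41,143/3] y:[88/3,103/3] z:[11,37] -> miss, prune

Summary -> nodes [0, 11, 2, 26, 20, 15, 36, 27, 29]; box-tests=9; leaf-entries=1; first=P4

== RESULT ==
[0, 11, 2, 26, 20, 15, 36, 27, 29]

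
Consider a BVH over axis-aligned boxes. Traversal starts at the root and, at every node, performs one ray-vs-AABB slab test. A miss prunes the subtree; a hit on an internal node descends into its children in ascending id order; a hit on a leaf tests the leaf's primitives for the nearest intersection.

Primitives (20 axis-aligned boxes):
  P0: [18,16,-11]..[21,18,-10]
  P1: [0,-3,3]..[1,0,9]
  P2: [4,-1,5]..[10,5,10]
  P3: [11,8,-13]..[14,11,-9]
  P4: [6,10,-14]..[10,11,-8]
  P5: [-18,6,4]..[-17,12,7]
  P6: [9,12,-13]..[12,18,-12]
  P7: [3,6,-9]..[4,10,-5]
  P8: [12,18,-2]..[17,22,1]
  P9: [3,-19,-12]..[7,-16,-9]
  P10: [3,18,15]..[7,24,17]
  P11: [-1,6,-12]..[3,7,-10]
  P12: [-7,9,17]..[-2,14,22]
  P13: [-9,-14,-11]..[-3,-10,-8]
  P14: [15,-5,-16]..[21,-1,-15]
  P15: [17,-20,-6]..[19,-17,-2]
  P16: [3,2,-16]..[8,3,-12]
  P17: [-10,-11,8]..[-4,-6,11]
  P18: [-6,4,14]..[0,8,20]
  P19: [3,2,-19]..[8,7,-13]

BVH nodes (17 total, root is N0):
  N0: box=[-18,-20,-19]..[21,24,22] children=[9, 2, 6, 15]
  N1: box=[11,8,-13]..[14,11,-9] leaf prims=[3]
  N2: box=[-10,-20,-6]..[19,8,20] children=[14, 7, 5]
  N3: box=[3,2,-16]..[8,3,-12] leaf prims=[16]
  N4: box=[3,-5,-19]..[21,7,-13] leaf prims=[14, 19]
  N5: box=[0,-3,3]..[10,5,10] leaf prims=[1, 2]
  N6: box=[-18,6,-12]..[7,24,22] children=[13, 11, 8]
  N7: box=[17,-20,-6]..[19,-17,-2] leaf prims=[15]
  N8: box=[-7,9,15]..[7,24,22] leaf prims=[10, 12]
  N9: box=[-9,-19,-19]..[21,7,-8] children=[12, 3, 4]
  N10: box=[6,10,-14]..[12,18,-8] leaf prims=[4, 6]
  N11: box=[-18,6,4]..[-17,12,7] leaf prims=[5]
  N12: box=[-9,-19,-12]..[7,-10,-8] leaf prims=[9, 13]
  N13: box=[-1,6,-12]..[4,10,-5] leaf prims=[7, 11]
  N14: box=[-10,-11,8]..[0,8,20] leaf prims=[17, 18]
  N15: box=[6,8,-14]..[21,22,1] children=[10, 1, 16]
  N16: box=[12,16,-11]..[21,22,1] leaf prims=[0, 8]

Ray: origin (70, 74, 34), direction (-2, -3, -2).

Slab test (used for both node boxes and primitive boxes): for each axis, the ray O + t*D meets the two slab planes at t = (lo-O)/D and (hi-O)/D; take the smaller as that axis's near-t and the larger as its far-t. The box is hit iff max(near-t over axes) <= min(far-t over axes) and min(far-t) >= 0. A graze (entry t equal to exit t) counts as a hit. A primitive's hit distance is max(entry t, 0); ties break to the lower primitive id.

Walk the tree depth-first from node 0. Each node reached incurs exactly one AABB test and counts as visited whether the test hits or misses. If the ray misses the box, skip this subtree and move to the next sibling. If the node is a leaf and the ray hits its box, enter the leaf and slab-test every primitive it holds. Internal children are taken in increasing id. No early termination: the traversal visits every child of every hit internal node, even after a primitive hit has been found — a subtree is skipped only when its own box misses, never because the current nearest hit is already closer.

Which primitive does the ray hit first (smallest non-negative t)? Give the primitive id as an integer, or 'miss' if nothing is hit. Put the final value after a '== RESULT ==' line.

Traverse from the root:
N0 x:[49/2,44] y:[50/3,94/3] z:[6,53/2] -> hit [49/2,53/2], descend [2, 6, 9, 15]
  N2 x:[51/2,40] y:[22,94/3] z:[7,20] -> miss, prune
  N6 x:[63/2,44] y:[50/3,68/3] z:[6,23] -> miss, prune
  N9 x:[49/2,79/2] y:[67/3,31] z:[21,53/2] -> hit [49/2,53/2], descend [3, 4, 12]
    N3 x:[31,67/2] y:[71/3,24] z:[23,25] -> miss, prune
    N4 x:[49/2,67/2] y:[67/3,79/3] z:[47/2,53/2] -> hit [49/2,79/3] leaf, test {P14@t=25, P19(miss)}
    N12 x:[63/2,79/2] y:[28,31] z:[21,23] -> miss, prune
  N15 x:[49/2,32] y:[52/3,22] z:[33/2,24] -> miss, prune

Summary -> nodes [0, 2, 6, 9, 3, 4, 12, 15]; box-tests=8; leaf-entries=1; first=P14

== RESULT ==
14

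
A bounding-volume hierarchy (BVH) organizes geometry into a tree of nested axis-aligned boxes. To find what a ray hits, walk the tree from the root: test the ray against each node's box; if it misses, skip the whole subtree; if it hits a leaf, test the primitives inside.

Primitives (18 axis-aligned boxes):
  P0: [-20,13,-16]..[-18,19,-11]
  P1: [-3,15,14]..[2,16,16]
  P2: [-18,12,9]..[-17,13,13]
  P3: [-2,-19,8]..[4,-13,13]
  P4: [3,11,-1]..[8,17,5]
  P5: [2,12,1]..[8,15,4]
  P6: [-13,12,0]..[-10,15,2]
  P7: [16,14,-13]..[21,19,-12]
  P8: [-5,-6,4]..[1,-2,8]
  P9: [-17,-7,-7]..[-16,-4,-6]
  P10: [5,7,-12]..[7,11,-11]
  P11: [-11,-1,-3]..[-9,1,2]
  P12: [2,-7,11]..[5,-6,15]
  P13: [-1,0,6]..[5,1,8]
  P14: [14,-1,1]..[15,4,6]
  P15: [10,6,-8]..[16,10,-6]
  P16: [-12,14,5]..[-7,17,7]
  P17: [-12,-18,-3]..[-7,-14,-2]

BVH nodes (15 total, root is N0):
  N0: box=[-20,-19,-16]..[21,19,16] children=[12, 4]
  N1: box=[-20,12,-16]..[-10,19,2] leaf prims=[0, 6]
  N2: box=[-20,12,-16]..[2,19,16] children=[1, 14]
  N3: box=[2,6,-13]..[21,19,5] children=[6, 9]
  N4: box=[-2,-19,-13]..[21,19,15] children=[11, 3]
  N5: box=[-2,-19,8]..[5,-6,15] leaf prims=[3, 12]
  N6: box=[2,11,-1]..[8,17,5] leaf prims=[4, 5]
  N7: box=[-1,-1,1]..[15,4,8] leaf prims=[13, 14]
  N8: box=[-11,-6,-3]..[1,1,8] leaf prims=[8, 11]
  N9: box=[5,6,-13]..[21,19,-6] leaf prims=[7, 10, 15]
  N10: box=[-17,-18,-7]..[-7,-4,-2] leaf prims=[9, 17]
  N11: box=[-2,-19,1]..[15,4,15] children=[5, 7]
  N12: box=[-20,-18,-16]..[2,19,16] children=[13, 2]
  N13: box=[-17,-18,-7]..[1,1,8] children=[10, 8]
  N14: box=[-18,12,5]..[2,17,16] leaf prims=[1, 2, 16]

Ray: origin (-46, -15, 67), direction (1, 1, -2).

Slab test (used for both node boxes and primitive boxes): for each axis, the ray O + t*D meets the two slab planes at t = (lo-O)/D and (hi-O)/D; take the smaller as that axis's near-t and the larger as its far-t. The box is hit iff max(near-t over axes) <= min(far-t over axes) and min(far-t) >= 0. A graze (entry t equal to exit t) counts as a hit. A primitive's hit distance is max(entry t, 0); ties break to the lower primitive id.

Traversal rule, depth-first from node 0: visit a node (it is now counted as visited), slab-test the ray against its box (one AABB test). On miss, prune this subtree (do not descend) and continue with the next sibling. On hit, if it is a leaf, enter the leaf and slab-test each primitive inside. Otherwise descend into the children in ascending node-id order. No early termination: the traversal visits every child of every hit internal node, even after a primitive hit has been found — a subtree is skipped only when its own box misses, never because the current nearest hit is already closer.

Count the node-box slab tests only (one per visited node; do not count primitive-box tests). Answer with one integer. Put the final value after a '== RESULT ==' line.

Traverse from the root:
N0 x:[26,67] y:[-4,34] z:[51/2,83/2] -> hit [26,34], descend [4, 12]
  N4 x:[44,67] y:[-4,34] z:[26,40] -> miss, prune
  N12 x:[26,48] y:[-3,34] z:[51/2,83/2] -> hit [26,34], descend [2, 13]
    N2 x:[26,48] y:[27,34] z:[51/2,83/2] -> hit [27,34], descend [1, 14]
      N1 x:[26,36] y:[27,34] z:[65/2,83/2] -> hit [65/2,34] leaf, test {P0(miss), P6(miss)}
      N14 x:[28,48] y:[27,32] z:[51/2,31] -> hit [28,31] leaf, test {P1(miss), P2@t=28, P16(miss)}
    N13 x:[29,47] y:[-3,16] z:[59/2,37] -> miss, prune

7 AABB tests over nodes [0, 4, 12, 2, 1, 14, 13]; 2 leaves entered; closest P2.

== RESULT ==
7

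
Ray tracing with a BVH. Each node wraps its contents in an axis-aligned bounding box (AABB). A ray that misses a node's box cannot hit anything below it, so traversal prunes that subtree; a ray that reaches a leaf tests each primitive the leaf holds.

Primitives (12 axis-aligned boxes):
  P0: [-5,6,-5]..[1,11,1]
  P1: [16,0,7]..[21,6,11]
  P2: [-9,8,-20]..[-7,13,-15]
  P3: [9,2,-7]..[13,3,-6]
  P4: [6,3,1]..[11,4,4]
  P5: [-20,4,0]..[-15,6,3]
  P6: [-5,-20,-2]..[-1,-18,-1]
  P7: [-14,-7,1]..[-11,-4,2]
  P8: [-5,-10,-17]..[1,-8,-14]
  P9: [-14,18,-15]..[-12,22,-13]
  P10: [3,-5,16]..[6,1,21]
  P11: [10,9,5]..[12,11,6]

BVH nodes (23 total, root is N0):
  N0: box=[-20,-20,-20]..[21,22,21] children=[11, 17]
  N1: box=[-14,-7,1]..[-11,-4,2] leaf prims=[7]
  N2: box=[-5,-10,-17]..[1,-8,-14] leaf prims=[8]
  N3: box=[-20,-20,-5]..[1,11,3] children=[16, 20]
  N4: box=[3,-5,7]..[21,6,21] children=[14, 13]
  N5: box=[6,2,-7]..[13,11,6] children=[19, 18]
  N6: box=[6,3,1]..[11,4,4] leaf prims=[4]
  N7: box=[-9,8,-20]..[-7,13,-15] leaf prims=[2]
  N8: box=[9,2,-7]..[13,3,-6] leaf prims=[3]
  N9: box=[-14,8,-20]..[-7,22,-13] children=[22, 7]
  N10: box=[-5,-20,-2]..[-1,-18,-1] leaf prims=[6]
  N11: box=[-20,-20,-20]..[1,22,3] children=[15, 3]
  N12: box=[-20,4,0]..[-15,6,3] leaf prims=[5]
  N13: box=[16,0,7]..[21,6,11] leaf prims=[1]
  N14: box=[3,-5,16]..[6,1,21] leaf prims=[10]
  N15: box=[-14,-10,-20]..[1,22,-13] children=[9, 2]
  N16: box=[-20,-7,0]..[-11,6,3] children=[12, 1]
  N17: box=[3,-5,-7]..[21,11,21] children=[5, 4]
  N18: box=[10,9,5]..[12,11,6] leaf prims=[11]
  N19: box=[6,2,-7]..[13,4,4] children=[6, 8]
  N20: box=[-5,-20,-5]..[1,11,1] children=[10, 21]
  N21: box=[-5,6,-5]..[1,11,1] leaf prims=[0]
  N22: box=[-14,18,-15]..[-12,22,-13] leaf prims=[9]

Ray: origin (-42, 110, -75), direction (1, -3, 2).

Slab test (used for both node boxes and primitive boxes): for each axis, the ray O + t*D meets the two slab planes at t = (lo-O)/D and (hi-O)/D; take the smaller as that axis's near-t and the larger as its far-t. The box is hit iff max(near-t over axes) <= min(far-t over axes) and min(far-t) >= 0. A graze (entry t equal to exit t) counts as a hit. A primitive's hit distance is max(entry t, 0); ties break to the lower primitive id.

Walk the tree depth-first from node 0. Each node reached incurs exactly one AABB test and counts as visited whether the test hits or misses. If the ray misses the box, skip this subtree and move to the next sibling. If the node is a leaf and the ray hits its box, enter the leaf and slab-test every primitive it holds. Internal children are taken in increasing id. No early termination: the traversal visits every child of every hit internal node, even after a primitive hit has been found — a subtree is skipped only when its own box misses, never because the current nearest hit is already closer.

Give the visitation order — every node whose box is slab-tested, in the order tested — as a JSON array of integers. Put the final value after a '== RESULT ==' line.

Traverse from the root:
N0 x:[22,63] y:[88/3,130/3] z:[55/2,48] -> hit [88/3,130/3], descend [11, 17]
  N11 x:[22,43] y:[88/3,130/3] z:[55/2,39] -> hit [88/3,39], descend [3, 15]
    N3 x:[22,43] y:[33,130/3] z:[35,39] -> hit [35,39], descend [16, 20]
      N16 x:[22,31] y:[104/3,39] z:[75/2,39] -> miss, prune
      N20 x:[37,43] y:[33,130/3] z:[35,38] -> hit [37,38], descend [10, 21]
        N10 x:[37,41] y:[128/3,130/3] z:[73/2,37] -> miss, prune
        N21 x:[37,43] y:[33,104/3] z:[35,38] -> miss, prune
    N15 x:[28,43] y:[88/3,40] z:[55/2,31] -> hit [88/3,31], descend [2, 9]
      N2 x:[37,43] y:[118/3,40] z:[29,61/2] -> miss, prune
      N9 x:[28,35] y:[88/3,34] z:[55/2,31] -> hit [88/3,31], descend [7, 22]
        N7 x:[33,35] y:[97/3,34] z:[55/2,30] -> miss, prune
        N22 x:[28,30] y:[88/3,92/3] z:[30,31] -> hit [30,30] leaf, test {P9@t=30}
  N17 x:[45,63] y:[33,115/3] z:[34,48] -> miss, prune

Visited [0, 11, 3, 16, 20, 10, 21, 15, 2, 9, 7, 22, 17]. Tests: 13 box, 1 leaf. Nearest: P9.

== RESULT ==
[0, 11, 3, 16, 20, 10, 21, 15, 2, 9, 7, 22, 17]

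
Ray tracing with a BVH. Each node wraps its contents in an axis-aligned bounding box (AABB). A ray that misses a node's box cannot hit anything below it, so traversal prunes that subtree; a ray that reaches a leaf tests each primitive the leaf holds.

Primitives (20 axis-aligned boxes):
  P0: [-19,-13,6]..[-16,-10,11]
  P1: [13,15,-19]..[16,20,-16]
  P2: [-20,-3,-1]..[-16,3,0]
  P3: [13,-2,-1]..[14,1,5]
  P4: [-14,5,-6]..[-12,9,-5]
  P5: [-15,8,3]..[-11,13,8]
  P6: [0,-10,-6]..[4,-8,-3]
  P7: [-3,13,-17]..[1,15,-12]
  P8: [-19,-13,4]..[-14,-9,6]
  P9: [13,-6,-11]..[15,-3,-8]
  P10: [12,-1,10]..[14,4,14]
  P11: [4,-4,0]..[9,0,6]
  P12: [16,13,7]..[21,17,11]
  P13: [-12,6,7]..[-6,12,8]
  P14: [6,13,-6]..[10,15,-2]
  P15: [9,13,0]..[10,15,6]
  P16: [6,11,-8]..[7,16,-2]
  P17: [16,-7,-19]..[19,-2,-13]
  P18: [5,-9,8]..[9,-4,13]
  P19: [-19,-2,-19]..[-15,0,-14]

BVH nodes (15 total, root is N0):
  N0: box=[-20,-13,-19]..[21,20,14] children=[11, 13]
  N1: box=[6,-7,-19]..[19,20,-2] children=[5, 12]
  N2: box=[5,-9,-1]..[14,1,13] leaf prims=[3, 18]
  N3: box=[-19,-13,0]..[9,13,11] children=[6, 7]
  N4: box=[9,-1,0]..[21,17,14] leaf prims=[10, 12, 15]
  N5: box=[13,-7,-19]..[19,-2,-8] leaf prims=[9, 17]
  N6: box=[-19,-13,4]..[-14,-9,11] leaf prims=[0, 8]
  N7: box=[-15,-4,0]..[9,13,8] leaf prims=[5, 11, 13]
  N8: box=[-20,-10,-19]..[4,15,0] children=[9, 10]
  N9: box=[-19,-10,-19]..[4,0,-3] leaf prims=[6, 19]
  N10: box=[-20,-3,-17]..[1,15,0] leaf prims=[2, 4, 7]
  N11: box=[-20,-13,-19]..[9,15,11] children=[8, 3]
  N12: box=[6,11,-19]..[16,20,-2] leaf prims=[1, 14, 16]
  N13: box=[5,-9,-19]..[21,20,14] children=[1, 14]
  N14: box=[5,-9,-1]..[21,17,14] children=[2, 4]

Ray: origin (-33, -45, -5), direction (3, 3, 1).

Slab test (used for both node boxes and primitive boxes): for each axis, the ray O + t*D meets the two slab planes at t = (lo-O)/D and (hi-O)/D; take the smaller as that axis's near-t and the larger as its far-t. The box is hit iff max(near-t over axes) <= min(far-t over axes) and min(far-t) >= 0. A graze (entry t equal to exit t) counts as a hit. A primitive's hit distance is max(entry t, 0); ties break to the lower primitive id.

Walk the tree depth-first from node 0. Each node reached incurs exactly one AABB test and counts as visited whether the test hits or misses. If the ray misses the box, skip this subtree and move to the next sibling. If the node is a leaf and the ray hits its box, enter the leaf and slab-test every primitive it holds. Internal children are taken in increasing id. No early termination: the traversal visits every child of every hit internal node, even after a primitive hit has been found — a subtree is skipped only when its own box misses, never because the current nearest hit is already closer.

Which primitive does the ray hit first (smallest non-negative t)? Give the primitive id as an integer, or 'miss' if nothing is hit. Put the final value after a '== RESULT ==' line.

Walk:
N0 x:[13/3,18] y:[32/3,65/3] z:[-14,19] -> hit [32/3,18], descend [11, 13]
  N11 x:[13/3,14] y:[32/3,20] z:[-14,16] -> hit [32/3,14], descend [3, 8]
    N3 x:[14/3,14] y:[32/3,58/3] z:[5,16] -> hit [32/3,14], descend [6, 7]
      N6 x:[14/3,19/3] y:[32/3,12] z:[9,16] -> miss, prune
      N7 x:[6,14] y:[41/3,58/3] z:[5,13] -> miss, prune
    N8 x:[13/3,37/3] y:[35/3,20] z:[-14,5] -> miss, prune
  N13 x:[38/3,18] y:[12,65/3] z:[-14,19] -> hit [38/3,18], descend [1, 14]
    N1 x:[13,52/3] y:[38/3,65/3] z:[-14,3] -> miss, prune
    N14 x:[38/3,18] y:[12,62/3] z:[4,19] -> hit [38/3,18], descend [2, 4]
      N2 x:[38/3,47/3] y:[12,46/3] z:[4,18] -> hit [38/3,46/3] leaf, test {P3(miss), P18@t=13}
      N4 x:[14,18] y:[44/3,62/3] z:[5,19] -> hit [44/3,18] leaf, test {P10@t=15, P12(miss), P15(miss)}

Visited [0, 11, 3, 6, 7, 8, 13, 1, 14, 2, 4]. Tests: 11 box, 2 leaf. Nearest: P18.

== RESULT ==
18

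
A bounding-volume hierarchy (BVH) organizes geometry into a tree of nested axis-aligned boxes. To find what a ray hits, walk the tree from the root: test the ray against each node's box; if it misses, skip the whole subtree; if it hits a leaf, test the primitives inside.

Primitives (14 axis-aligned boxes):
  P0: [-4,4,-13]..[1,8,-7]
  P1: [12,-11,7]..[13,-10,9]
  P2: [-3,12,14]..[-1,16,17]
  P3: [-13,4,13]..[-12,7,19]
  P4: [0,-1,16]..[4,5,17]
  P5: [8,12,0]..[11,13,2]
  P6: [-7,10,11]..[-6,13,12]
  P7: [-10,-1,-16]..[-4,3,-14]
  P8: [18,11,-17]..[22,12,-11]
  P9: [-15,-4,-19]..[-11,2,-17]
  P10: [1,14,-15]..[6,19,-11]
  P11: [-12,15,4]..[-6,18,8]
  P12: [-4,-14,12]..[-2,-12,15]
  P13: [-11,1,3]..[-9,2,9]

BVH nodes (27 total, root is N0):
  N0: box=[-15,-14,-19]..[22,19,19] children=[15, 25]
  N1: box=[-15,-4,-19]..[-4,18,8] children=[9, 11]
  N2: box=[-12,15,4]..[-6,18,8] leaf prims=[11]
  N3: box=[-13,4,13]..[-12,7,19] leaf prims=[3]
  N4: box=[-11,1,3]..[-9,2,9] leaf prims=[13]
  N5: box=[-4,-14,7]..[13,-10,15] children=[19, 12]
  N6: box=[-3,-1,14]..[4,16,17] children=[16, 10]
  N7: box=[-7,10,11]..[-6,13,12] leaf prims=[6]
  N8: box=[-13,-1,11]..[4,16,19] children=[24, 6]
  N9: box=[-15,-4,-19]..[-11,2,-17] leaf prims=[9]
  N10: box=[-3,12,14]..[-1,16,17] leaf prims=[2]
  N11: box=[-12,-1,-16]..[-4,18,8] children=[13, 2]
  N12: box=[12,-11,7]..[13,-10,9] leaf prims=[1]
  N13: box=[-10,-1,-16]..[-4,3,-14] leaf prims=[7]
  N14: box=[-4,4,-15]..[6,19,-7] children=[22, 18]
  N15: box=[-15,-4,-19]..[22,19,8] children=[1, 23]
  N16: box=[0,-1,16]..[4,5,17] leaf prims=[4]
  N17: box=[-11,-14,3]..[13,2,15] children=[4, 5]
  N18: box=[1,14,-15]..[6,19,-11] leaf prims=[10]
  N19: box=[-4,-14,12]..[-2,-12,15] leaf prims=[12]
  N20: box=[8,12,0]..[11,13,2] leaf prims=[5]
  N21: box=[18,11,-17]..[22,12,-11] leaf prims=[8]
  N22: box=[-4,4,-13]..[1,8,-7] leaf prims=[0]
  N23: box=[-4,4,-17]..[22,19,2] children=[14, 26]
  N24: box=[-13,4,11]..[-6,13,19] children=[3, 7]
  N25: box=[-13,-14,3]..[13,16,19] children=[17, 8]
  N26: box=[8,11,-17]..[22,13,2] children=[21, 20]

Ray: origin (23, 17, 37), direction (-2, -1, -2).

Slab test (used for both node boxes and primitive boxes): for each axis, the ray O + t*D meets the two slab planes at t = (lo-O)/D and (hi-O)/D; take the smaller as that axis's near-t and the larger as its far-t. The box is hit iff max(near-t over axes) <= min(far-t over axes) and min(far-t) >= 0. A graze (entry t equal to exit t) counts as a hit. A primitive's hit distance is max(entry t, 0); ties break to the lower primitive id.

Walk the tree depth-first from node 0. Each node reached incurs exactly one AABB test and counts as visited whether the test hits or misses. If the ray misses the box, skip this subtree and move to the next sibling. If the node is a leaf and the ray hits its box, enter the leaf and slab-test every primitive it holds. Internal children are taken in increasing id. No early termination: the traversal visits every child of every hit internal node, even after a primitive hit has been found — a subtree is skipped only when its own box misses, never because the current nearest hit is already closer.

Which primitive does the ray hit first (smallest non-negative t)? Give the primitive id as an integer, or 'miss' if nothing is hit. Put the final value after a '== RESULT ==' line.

Walk:
N0 x:[1/2,19] y:[-2,31] z:[9,28] -> hit [9,19], descend [15, 25]
  N15 x:[1/2,19] y:[-2,21] z:[29/2,28] -> hit [29/2,19], descend [1, 23]
    N1 x:[27/2,19] y:[-1,21] z:[29/2,28] -> hit [29/2,19], descend [9, 11]
      N9 x:[17,19] y:[15,21] z:[27,28] -> miss, prune
      N11 x:[27/2,35/2] y:[-1,18] z:[29/2,53/2] -> hit [29/2,35/2], descend [2, 13]
        N2 x:[29/2,35/2] y:[-1,2] z:[29/2,33/2] -> miss, prune
        N13 x:[27/2,33/2] y:[14,18] z:[51/2,53/2] -> miss, prune
    N23 x:[1/2,27/2] y:[-2,13] z:[35/2,27] -> miss, prune
  N25 x:[5,18] y:[1,31] z:[9,17] -> hit [9,17], descend [8, 17]
    N8 x:[19/2,18] y:[1,18] z:[9,13] -> hit [19/2,13], descend [6, 24]
      N6 x:[19/2,13] y:[1,18] z:[10,23/2] -> hit [10,23/2], descend [10, 16]
        N10 x:[12,13] y:[1,5] z:[10,23/2] -> miss, prune
        N16 x:[19/2,23/2] y:[12,18] z:[10,21/2] -> miss, prune
      N24 x:[29/2,18] y:[4,13] z:[9,13] -> miss, prune
    N17 x:[5,17] y:[15,31] z:[11,17] -> hit [15,17], descend [4, 5]
      N4 x:[16,17] y:[15,16] z:[14,17] -> hit [16,16] leaf, test {P13@t=16}
      N5 x:[5,27/2] y:[27,31] z:[11,15] -> miss, prune

Visited [0, 15, 1, 9, 11, 2, 13, 23, 25, 8, 6, 10, 16, 24, 17, 4, 5]. Tests: 17 box, 1 leaf. Nearest: P13.

== RESULT ==
13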